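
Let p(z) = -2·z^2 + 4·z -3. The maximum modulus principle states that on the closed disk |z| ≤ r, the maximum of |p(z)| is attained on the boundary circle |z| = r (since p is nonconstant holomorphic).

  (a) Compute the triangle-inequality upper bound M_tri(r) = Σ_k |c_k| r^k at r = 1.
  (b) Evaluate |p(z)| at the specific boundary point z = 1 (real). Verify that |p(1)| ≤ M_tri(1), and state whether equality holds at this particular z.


Coefficients: c_0 = -3, c_1 = 4, c_2 = -2. Radius r = 1.
Part (a). Triangle bound: M_tri(r) = Σ_k |c_k| r^k
  = |-3|·1^0 + |4|·1^1 + |-2|·1^2
  = 3 + 4 + 2 = 9.
This bounds M(r) := max_{|z|=r} |p(z)| from above; equality holds iff all terms c_k z^k can be made to align in phase at a single z on |z|=r.
Part (b). At z = 1 (real, on the circle |z| = r):
  p(1) = (-3)·1^0 + (4)·1^1 + (-2)·1^2 = -1.
  |p(1)| = 1.
Check: |p(1)| = 1 ≤ 9 = M_tri(1). ✓ Equality does not hold at z = 1 (the coefficients have mixed signs, so the terms do not all align in phase there).

M_tri(1) = 9; |p(1)| = 1; equality at z=1: no.


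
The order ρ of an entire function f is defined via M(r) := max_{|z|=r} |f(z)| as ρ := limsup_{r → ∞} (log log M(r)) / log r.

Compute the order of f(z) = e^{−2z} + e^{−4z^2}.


Each summand is entire of order 1 and 2 respectively (as in the single-exponential case). The order of a sum is at most the max of the orders, so ρ ≤ 2. For the lower bound: on |z|=r choose arg z so that -4z^2 is real positive; then |e^{-4z^2}| = e^{4r^2} while |e^{-2z}| ≤ e^{2r^1} = o(e^{4r^2}). So |f| ≥ e^{4r^2}(1 − o(1)) and ρ ≥ 2. Hence ρ = max(1, 2) = 2.
Therefore ρ = 2.

Order ρ = 2.


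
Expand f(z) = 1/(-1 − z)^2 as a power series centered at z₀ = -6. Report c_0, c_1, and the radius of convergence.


Let w = z − z₀, so z = z₀ + w.
Then -1 − z = -1 − (z₀ + w) = (-1 − z₀) − w = 5 − w.
f(z) = 1/(5 − w)^2 = (1/(5)^2) · (1 − w/(5))^{−2}.
By the binomial series (1−u)^{−2} = Σ_{n≥0} C(n+1, 1) u^n for |u|<1, with u = w/(5):
  c_n = C(n+1, 1) / (5)^(n+2).
  c_0 = 1/(5)^2 = 1/25.
  c_1 = 2/(5)^3 = 2/125.
The series is valid for |w/d| < 1, i.e. |z − z₀| < |d|.
Radius of convergence: R = |-1 − z₀| = |5| = 5 (distance from z₀ to the singularity z = -1).

c_0 = 1/25, c_1 = 2/125; R = 5.


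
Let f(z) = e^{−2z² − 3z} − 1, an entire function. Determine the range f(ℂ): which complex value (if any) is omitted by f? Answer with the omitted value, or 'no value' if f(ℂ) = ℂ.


Little Picard bounds the complement of f(ℂ) to at most one point.
The exponent g(z) = −2z² − 3z is a nonconstant polynomial, hence surjective onto ℂ. So e^{g(z)} takes every value in {e^w : w ∈ ℂ} = ℂ ∖ {0}. Adding -1 shifts the range to ℂ ∖ {-1}. f omits exactly -1.

Omitted value: -1.


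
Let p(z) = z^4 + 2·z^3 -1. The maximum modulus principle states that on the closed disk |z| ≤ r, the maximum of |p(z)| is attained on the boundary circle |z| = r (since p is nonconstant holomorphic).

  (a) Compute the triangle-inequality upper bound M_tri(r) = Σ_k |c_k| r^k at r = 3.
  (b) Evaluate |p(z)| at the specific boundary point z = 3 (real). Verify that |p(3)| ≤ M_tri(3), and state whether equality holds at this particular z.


Coefficients: c_0 = -1, c_1 = 0, c_2 = 0, c_3 = 2, c_4 = 1. Radius r = 3.
Part (a). Triangle bound: M_tri(r) = Σ_k |c_k| r^k
  = |-1|·3^0 + |0|·3^1 + |0|·3^2 + |2|·3^3 + |1|·3^4
  = 1 + 0 + 0 + 54 + 81 = 136.
This bounds M(r) := max_{|z|=r} |p(z)| from above; equality holds iff all terms c_k z^k can be made to align in phase at a single z on |z|=r.
Part (b). At z = 3 (real, on the circle |z| = r):
  p(3) = (-1)·3^0 + (0)·3^1 + (0)·3^2 + (2)·3^3 + (1)·3^4 = 134.
  |p(3)| = 134.
Check: |p(3)| = 134 ≤ 136 = M_tri(3). ✓ Equality does not hold at z = 3 (the coefficients have mixed signs, so the terms do not all align in phase there).

M_tri(3) = 136; |p(3)| = 134; equality at z=3: no.


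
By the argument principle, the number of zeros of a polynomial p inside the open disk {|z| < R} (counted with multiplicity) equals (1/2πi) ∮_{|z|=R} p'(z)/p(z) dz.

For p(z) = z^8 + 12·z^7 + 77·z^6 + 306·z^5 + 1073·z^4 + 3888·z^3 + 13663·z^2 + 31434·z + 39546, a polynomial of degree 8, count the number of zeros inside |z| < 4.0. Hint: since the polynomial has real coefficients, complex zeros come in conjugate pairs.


The zeros of p are: (-2 + 3i), (-2 - 3i), (-3 + 2i), (-3 - 2i), (-3 + 3i), (-3 - 3i), (2 + 3i), (2 - 3i).
Their magnitudes are: 3.606, 3.606, 3.606, 3.606, 4.243, 4.243, 3.606, 3.606.
Zeros with |z| < R = 4.0: (-2 + 3i), (-2 - 3i), (-3 + 2i), (-3 - 2i), (2 + 3i), (2 - 3i).
Count = 6.
By the argument principle, (1/2πi) ∮_{|z|=R} p'(z)/p(z) dz equals exactly this count.

Number of zeros inside |z| < 4.0: 6.


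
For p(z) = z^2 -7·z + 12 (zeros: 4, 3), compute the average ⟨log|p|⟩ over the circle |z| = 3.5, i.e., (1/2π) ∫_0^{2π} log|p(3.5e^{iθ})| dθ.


Zeros: 3, 4; r = 3.5.
Inside |z| < r: 3. Outside (|z| ≥ r): 4.
p(0) = 12, so log|p(0)| = log(12) = 2.4849.
Apply Jensen: I(r) = log|p(0)| + Σ_k log(r/|z_k|), summed over zeros inside |z| < r.
  log(r/|z_k|) for z_k = 3: log(3.5/3) = 0.1542
  Outside zeros (4) contribute nothing to the Jensen sum.
Sum over inside zeros: 0.1542.
I(r) = log|p(0)| + (inside sum) = 2.4849 + 0.1542 = 2.6391.
Note: since some zeros are outside |z| ≤ r, the simplified n·log(r) form does NOT apply — only the inside zeros contribute.

I(r) ≈ 2.6391.


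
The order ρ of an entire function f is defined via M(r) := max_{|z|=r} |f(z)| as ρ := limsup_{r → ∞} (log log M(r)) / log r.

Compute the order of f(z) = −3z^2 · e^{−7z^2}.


M(r) = max_{|z|=r} |-3|·|z|^2·|e^{−7z^2}| = 3·r^2 · e^{7r^2} (the factors attain their maxima compatibly on |z|=r). Then log M(r) = log 3 + 2·log r + 7r^2, dominated by the last term, so log log M(r) ~ 2·log r. The polynomial factor -3z^2 contributes only a log r term and does not affect the order. ρ = 2.
Therefore ρ = 2.

Order ρ = 2.


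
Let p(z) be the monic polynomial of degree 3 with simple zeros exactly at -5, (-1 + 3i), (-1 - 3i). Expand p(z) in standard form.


The polynomial is p(z) = ∏_{α ∈ S} (z − α), where S = {-5, (-1 + 3i), (-1 - 3i)}.
Expanding the product yields: p(z) = z^3 + 7·z^2 + 20·z + 50.
Note conjugate pairs combine to real quadratics: (z − (-1+3i))(z − (-1−3i)) = z² + 2z + 10.
The resulting polynomial has degree 3 and real coefficients as required.

p(z) = z^3 + 7·z^2 + 20·z + 50.


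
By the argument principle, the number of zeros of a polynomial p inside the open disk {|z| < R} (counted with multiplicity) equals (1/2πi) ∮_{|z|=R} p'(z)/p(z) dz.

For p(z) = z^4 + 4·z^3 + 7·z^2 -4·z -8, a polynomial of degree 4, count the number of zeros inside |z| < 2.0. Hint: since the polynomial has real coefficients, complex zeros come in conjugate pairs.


The zeros of p are: 1, (-2 + 2i), (-2 - 2i), -1.
Their magnitudes are: 1, 2.828, 2.828, 1.
Zeros with |z| < R = 2.0: 1, -1.
Count = 2.
By the argument principle, (1/2πi) ∮_{|z|=R} p'(z)/p(z) dz equals exactly this count.

Number of zeros inside |z| < 2.0: 2.


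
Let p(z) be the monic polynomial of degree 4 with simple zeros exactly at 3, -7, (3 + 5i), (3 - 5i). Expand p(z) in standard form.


The polynomial is p(z) = ∏_{α ∈ S} (z − α), where S = {3, -7, (3 + 5i), (3 - 5i)}.
Expanding the product yields: p(z) = z^4 -2·z^3 -11·z^2 + 262·z -714.
Note conjugate pairs combine to real quadratics: (z − (3+5i))(z − (3−5i)) = z² − 6z + 34.
The resulting polynomial has degree 4 and real coefficients as required.

p(z) = z^4 -2·z^3 -11·z^2 + 262·z -714.


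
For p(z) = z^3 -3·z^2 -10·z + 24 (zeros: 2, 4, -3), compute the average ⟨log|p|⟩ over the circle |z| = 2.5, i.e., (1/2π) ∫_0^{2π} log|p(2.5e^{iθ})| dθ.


Zeros: -3, 2, 4; r = 2.5.
Inside |z| < r: 2. Outside (|z| ≥ r): -3, 4.
p(0) = 24, so log|p(0)| = log(24) = 3.1781.
Apply Jensen: I(r) = log|p(0)| + Σ_k log(r/|z_k|), summed over zeros inside |z| < r.
  log(r/|z_k|) for z_k = 2: log(2.5/2) = 0.2231
  Outside zeros (-3, 4) contribute nothing to the Jensen sum.
Sum over inside zeros: 0.2231.
I(r) = log|p(0)| + (inside sum) = 3.1781 + 0.2231 = 3.4012.
Note: since some zeros are outside |z| ≤ r, the simplified n·log(r) form does NOT apply — only the inside zeros contribute.

I(r) ≈ 3.4012.


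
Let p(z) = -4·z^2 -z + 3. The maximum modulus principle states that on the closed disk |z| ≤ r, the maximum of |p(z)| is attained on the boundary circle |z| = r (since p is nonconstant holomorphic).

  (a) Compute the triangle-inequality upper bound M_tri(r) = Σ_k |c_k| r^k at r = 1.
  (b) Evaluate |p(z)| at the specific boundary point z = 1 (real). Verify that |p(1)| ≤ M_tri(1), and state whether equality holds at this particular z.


Coefficients: c_0 = 3, c_1 = -1, c_2 = -4. Radius r = 1.
Part (a). Triangle bound: M_tri(r) = Σ_k |c_k| r^k
  = |3|·1^0 + |-1|·1^1 + |-4|·1^2
  = 3 + 1 + 4 = 8.
This bounds M(r) := max_{|z|=r} |p(z)| from above; equality holds iff all terms c_k z^k can be made to align in phase at a single z on |z|=r.
Part (b). At z = 1 (real, on the circle |z| = r):
  p(1) = (3)·1^0 + (-1)·1^1 + (-4)·1^2 = -2.
  |p(1)| = 2.
Check: |p(1)| = 2 ≤ 8 = M_tri(1). ✓ Equality does not hold at z = 1 (the coefficients have mixed signs, so the terms do not all align in phase there).

M_tri(1) = 8; |p(1)| = 2; equality at z=1: no.


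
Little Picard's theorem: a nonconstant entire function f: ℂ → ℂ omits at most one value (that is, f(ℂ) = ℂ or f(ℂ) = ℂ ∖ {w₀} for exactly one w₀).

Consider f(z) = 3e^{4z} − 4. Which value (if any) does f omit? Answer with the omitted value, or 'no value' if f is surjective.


Little Picard bounds the complement of f(ℂ) to at most one point.
e^{4z} is never zero on ℂ, so 3·e^{4z} takes every value in ℂ ∖ {0}. Adding -4 shifts the range to ℂ ∖ {-4}. Thus f omits exactly the value -4.

Omitted value: -4.


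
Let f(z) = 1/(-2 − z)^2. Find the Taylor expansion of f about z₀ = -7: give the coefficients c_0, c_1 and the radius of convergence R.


Let w = z − z₀, so z = z₀ + w.
Then -2 − z = -2 − (z₀ + w) = (-2 − z₀) − w = 5 − w.
f(z) = 1/(5 − w)^2 = (1/(5)^2) · (1 − w/(5))^{−2}.
By the binomial series (1−u)^{−2} = Σ_{n≥0} C(n+1, 1) u^n for |u|<1, with u = w/(5):
  c_n = C(n+1, 1) / (5)^(n+2).
  c_0 = 1/(5)^2 = 1/25.
  c_1 = 2/(5)^3 = 2/125.
The series is valid for |w/d| < 1, i.e. |z − z₀| < |d|.
Radius of convergence: R = |-2 − z₀| = |5| = 5 (distance from z₀ to the singularity z = -2).

c_0 = 1/25, c_1 = 2/125; R = 5.


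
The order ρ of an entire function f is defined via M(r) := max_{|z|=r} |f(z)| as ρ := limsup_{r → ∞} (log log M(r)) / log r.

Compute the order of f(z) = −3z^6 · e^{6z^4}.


M(r) = max_{|z|=r} |-3|·|z|^6·|e^{6z^4}| = 3·r^6 · e^{6r^4} (the factors attain their maxima compatibly on |z|=r). Then log M(r) = log 3 + 6·log r + 6r^4, dominated by the last term, so log log M(r) ~ 4·log r. The polynomial factor -3z^6 contributes only a log r term and does not affect the order. ρ = 4.
Therefore ρ = 4.

Order ρ = 4.


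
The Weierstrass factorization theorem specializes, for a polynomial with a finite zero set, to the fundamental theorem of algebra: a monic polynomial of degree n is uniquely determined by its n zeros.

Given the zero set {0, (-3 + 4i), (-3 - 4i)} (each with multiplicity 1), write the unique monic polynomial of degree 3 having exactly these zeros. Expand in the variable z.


The polynomial is p(z) = ∏_{α ∈ S} (z − α), where S = {0, (-3 + 4i), (-3 - 4i)}.
Expanding the product yields: p(z) = z^3 + 6·z^2 + 25·z.
Note conjugate pairs combine to real quadratics: (z − (-3+4i))(z − (-3−4i)) = z² + 6z + 25.
The resulting polynomial has degree 3 and real coefficients as required.

p(z) = z^3 + 6·z^2 + 25·z.


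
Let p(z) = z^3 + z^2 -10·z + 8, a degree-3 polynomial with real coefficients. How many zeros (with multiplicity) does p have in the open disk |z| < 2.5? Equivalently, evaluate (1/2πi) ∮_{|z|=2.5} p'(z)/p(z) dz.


The zeros of p are: 2, -4, 1.
Their magnitudes are: 2, 4, 1.
Zeros with |z| < R = 2.5: 2, 1.
Count = 2.
By the argument principle, (1/2πi) ∮_{|z|=R} p'(z)/p(z) dz equals exactly this count.

Number of zeros inside |z| < 2.5: 2.


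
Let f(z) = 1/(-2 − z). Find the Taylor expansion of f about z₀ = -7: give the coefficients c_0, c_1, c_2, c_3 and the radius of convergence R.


Let w = z − z₀, so z = z₀ + w.
Then -2 − z = -2 − (z₀ + w) = (-2 − z₀) − w = 5 − w.
f(z) = 1/(5 − w) = (1/(5)) · 1/(1 − w/(5)) = Σ_{n≥0} w^n / (5)^(n+1).
So c_n = 1/(5)^(n+1):
  c_0 = 1/(5)^1 = 1/5.
  c_1 = 1/(5)^2 = 1/25.
  c_2 = 1/(5)^3 = 1/125.
  c_3 = 1/(5)^4 = 1/625.
The series is valid for |w/d| < 1, i.e. |z − z₀| < |d|.
Radius of convergence: R = |-2 − z₀| = |5| = 5 (distance from z₀ to the singularity z = -2).

c_0 = 1/5, c_1 = 1/25, c_2 = 1/125, c_3 = 1/625; R = 5.


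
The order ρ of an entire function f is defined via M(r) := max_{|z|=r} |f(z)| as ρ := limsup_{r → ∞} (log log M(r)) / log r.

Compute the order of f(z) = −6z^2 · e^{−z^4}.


M(r) = max_{|z|=r} |-6|·|z|^2·|e^{−z^4}| = 6·r^2 · e^{1r^4} (the factors attain their maxima compatibly on |z|=r). Then log M(r) = log 6 + 2·log r + 1r^4, dominated by the last term, so log log M(r) ~ 4·log r. The polynomial factor -6z^2 contributes only a log r term and does not affect the order. ρ = 4.
Therefore ρ = 4.

Order ρ = 4.


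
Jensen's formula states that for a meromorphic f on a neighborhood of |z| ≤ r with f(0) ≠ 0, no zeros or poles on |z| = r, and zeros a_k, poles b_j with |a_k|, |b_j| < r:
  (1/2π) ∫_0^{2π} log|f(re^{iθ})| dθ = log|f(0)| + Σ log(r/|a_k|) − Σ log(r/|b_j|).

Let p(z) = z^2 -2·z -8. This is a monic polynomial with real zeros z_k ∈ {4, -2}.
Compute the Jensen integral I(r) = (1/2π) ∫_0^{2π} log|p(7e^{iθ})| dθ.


Zeros: -2, 4; r = 7.
Inside |z| < r: -2, 4. Outside (|z| ≥ r): ∅.
p(0) = -8, so log|p(0)| = log(8) = 2.0794.
Apply Jensen: I(r) = log|p(0)| + Σ_k log(r/|z_k|), summed over zeros inside |z| < r.
  log(r/|z_k|) for z_k = 4: log(7/4) = 0.5596
  log(r/|z_k|) for z_k = -2: log(7/2) = 1.2528
Sum over inside zeros: 1.8124.
I(r) = log|p(0)| + (inside sum) = 2.0794 + 1.8124 = 3.8918.
Closed form (all zeros inside, monic): I(r) = n·log(r) = 2·log(7) = 3.8918. ✓

I(r) ≈ 3.8918.


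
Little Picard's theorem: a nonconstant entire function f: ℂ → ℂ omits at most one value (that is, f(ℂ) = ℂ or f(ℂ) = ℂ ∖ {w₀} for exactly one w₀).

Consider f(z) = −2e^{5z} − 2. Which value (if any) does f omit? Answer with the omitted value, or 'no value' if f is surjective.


Little Picard bounds the complement of f(ℂ) to at most one point.
e^{5z} is never zero on ℂ, so -2·e^{5z} takes every value in ℂ ∖ {0}. Adding -2 shifts the range to ℂ ∖ {-2}. Thus f omits exactly the value -2.

Omitted value: -2.


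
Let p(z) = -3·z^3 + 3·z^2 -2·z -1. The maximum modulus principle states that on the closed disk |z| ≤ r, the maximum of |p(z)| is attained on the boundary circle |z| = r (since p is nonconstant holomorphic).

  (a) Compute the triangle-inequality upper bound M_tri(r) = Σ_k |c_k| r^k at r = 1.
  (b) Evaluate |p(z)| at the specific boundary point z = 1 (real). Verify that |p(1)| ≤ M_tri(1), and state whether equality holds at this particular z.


Coefficients: c_0 = -1, c_1 = -2, c_2 = 3, c_3 = -3. Radius r = 1.
Part (a). Triangle bound: M_tri(r) = Σ_k |c_k| r^k
  = |-1|·1^0 + |-2|·1^1 + |3|·1^2 + |-3|·1^3
  = 1 + 2 + 3 + 3 = 9.
This bounds M(r) := max_{|z|=r} |p(z)| from above; equality holds iff all terms c_k z^k can be made to align in phase at a single z on |z|=r.
Part (b). At z = 1 (real, on the circle |z| = r):
  p(1) = (-1)·1^0 + (-2)·1^1 + (3)·1^2 + (-3)·1^3 = -3.
  |p(1)| = 3.
Check: |p(1)| = 3 ≤ 9 = M_tri(1). ✓ Equality does not hold at z = 1 (the coefficients have mixed signs, so the terms do not all align in phase there).

M_tri(1) = 9; |p(1)| = 3; equality at z=1: no.


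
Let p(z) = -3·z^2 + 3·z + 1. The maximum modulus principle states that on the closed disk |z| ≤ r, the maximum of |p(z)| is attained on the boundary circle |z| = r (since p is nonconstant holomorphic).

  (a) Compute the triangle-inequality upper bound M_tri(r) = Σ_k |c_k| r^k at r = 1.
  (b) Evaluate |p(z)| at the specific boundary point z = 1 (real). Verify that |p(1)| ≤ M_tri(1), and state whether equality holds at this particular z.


Coefficients: c_0 = 1, c_1 = 3, c_2 = -3. Radius r = 1.
Part (a). Triangle bound: M_tri(r) = Σ_k |c_k| r^k
  = |1|·1^0 + |3|·1^1 + |-3|·1^2
  = 1 + 3 + 3 = 7.
This bounds M(r) := max_{|z|=r} |p(z)| from above; equality holds iff all terms c_k z^k can be made to align in phase at a single z on |z|=r.
Part (b). At z = 1 (real, on the circle |z| = r):
  p(1) = (1)·1^0 + (3)·1^1 + (-3)·1^2 = 1.
  |p(1)| = 1.
Check: |p(1)| = 1 ≤ 7 = M_tri(1). ✓ Equality does not hold at z = 1 (the coefficients have mixed signs, so the terms do not all align in phase there).

M_tri(1) = 7; |p(1)| = 1; equality at z=1: no.


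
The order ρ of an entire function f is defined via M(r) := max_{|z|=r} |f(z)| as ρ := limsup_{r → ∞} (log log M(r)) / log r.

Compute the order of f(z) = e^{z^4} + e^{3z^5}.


Each summand is entire of order 4 and 5 respectively (as in the single-exponential case). The order of a sum is at most the max of the orders, so ρ ≤ 5. For the lower bound: on |z|=r choose arg z so that 3z^5 is real positive; then |e^{3z^5}| = e^{3r^5} while |e^{1z^4}| ≤ e^{1r^4} = o(e^{3r^5}). So |f| ≥ e^{3r^5}(1 − o(1)) and ρ ≥ 5. Hence ρ = max(4, 5) = 5.
Therefore ρ = 5.

Order ρ = 5.


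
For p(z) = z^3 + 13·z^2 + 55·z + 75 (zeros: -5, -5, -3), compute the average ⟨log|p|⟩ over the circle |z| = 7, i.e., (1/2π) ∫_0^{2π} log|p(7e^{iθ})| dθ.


Zeros: -5, -5, -3; r = 7.
Inside |z| < r: -5, -5, -3. Outside (|z| ≥ r): ∅.
p(0) = 75, so log|p(0)| = log(75) = 4.3175.
Apply Jensen: I(r) = log|p(0)| + Σ_k log(r/|z_k|), summed over zeros inside |z| < r.
  log(r/|z_k|) for z_k = -5: log(7/5) = 0.3365
  log(r/|z_k|) for z_k = -5: log(7/5) = 0.3365
  log(r/|z_k|) for z_k = -3: log(7/3) = 0.8473
Sum over inside zeros: 1.5202.
I(r) = log|p(0)| + (inside sum) = 4.3175 + 1.5202 = 5.8377.
Closed form (all zeros inside, monic): I(r) = n·log(r) = 3·log(7) = 5.8377. ✓

I(r) ≈ 5.8377.


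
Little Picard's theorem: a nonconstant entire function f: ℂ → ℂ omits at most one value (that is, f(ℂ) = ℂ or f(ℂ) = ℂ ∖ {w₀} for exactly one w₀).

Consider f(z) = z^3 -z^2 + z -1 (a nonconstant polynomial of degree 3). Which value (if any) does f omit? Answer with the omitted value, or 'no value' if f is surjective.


Little Picard bounds the complement of f(ℂ) to at most one point.
For every w ∈ ℂ, the equation p(z) − w = 0 is a nonconstant polynomial in z and hence has at least one root by the fundamental theorem of algebra. So p is surjective onto ℂ, omitting no value.

Omitted value: no value.


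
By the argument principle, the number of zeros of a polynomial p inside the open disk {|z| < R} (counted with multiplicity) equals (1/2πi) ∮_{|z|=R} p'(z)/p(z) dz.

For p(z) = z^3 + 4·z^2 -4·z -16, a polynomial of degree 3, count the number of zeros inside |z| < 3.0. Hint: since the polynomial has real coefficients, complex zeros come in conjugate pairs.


The zeros of p are: 2, -4, -2.
Their magnitudes are: 2, 4, 2.
Zeros with |z| < R = 3.0: 2, -2.
Count = 2.
By the argument principle, (1/2πi) ∮_{|z|=R} p'(z)/p(z) dz equals exactly this count.

Number of zeros inside |z| < 3.0: 2.


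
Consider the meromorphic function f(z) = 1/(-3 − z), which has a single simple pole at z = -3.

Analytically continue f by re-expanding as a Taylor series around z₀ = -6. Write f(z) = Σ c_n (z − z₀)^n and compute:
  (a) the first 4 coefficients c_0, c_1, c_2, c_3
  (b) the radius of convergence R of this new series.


Let w = z − z₀, so z = z₀ + w.
Then -3 − z = -3 − (z₀ + w) = (-3 − z₀) − w = 3 − w.
f(z) = 1/(3 − w) = (1/(3)) · 1/(1 − w/(3)) = Σ_{n≥0} w^n / (3)^(n+1).
So c_n = 1/(3)^(n+1):
  c_0 = 1/(3)^1 = 1/3.
  c_1 = 1/(3)^2 = 1/9.
  c_2 = 1/(3)^3 = 1/27.
  c_3 = 1/(3)^4 = 1/81.
The series is valid for |w/d| < 1, i.e. |z − z₀| < |d|.
Radius of convergence: R = |-3 − z₀| = |3| = 3 (distance from z₀ to the singularity z = -3).

c_0 = 1/3, c_1 = 1/9, c_2 = 1/27, c_3 = 1/81; R = 3.


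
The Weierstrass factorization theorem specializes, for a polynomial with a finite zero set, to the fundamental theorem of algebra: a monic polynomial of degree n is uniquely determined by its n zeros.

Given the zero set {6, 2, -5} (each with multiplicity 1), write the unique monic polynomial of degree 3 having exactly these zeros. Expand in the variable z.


The polynomial is p(z) = ∏_{α ∈ S} (z − α), where S = {6, 2, -5}.
Expanding the product yields: p(z) = z^3 -3·z^2 -28·z + 60.
The resulting polynomial has degree 3 and real coefficients as required.

p(z) = z^3 -3·z^2 -28·z + 60.


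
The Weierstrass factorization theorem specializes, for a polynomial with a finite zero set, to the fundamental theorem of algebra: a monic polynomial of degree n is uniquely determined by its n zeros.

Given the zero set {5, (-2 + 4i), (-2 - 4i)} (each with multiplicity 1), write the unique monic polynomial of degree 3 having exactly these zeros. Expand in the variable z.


The polynomial is p(z) = ∏_{α ∈ S} (z − α), where S = {5, (-2 + 4i), (-2 - 4i)}.
Expanding the product yields: p(z) = z^3 -z^2 -100.
Note conjugate pairs combine to real quadratics: (z − (-2+4i))(z − (-2−4i)) = z² + 4z + 20.
The resulting polynomial has degree 3 and real coefficients as required.

p(z) = z^3 -z^2 -100.


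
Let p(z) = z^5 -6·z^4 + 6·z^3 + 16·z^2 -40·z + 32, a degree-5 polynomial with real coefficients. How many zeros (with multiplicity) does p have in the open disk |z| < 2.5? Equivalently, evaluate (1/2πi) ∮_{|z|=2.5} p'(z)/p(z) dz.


The zeros of p are: -2, (1 + 1i), (1 - 1i), 2, 4.
Their magnitudes are: 2, 1.414, 1.414, 2, 4.
Zeros with |z| < R = 2.5: -2, (1 + 1i), (1 - 1i), 2.
Count = 4.
By the argument principle, (1/2πi) ∮_{|z|=R} p'(z)/p(z) dz equals exactly this count.

Number of zeros inside |z| < 2.5: 4.


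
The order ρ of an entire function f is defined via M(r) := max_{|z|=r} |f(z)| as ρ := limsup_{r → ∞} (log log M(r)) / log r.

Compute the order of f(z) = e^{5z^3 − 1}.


|e^{5z^3 − 1}| = e^{Re(5·z^3) + -1} ≤ e^{5|z|^3 + -1} = e^{5r^3 + -1} on |z| = r, so ρ ≤ 3. Choosing z on |z|=r so that 5·z^3 is real positive (always possible by picking arg z appropriately) gives |f(z)| = e^{5r^3 + -1}, matching the bound. The additive constant -1 does not affect log log M(r) ~ 3·log r. Hence ρ = 3.
Therefore ρ = 3.

Order ρ = 3.


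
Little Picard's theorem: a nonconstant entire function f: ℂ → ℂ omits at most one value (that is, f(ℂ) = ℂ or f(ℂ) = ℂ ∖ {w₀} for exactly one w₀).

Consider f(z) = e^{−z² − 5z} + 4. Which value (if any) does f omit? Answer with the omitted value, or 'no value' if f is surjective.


Little Picard bounds the complement of f(ℂ) to at most one point.
The exponent g(z) = −z² − 5z is a nonconstant polynomial, hence surjective onto ℂ. So e^{g(z)} takes every value in {e^w : w ∈ ℂ} = ℂ ∖ {0}. Adding 4 shifts the range to ℂ ∖ {4}. f omits exactly 4.

Omitted value: 4.


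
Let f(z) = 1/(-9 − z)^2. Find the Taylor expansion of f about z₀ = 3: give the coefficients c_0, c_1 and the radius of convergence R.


Let w = z − z₀, so z = z₀ + w.
Then -9 − z = -9 − (z₀ + w) = (-9 − z₀) − w = -12 − w.
f(z) = 1/(-12 − w)^2 = (1/(-12)^2) · (1 − w/(-12))^{−2}.
By the binomial series (1−u)^{−2} = Σ_{n≥0} C(n+1, 1) u^n for |u|<1, with u = w/(-12):
  c_n = C(n+1, 1) / (-12)^(n+2).
  c_0 = 1/(-12)^2 = 1/144.
  c_1 = 2/(-12)^3 = -1/864.
The series is valid for |w/d| < 1, i.e. |z − z₀| < |d|.
Radius of convergence: R = |-9 − z₀| = |-12| = 12 (distance from z₀ to the singularity z = -9).

c_0 = 1/144, c_1 = -1/864; R = 12.


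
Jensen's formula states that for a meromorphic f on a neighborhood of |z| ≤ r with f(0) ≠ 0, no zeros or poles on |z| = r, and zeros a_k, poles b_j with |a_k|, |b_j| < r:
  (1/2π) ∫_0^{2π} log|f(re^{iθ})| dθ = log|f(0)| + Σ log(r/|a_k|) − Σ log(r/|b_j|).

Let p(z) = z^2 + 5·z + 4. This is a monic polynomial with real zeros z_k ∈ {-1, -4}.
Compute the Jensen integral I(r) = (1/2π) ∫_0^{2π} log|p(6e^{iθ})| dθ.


Zeros: -4, -1; r = 6.
Inside |z| < r: -4, -1. Outside (|z| ≥ r): ∅.
p(0) = 4, so log|p(0)| = log(4) = 1.3863.
Apply Jensen: I(r) = log|p(0)| + Σ_k log(r/|z_k|), summed over zeros inside |z| < r.
  log(r/|z_k|) for z_k = -1: log(6/1) = 1.7918
  log(r/|z_k|) for z_k = -4: log(6/4) = 0.4055
Sum over inside zeros: 2.1972.
I(r) = log|p(0)| + (inside sum) = 1.3863 + 2.1972 = 3.5835.
Closed form (all zeros inside, monic): I(r) = n·log(r) = 2·log(6) = 3.5835. ✓

I(r) ≈ 3.5835.


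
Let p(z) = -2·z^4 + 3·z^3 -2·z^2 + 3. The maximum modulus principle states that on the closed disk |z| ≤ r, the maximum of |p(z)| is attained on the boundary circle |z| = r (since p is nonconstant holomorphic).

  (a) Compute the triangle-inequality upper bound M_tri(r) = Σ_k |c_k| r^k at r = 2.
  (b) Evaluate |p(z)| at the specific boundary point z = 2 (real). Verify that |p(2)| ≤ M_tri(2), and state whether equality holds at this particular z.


Coefficients: c_0 = 3, c_1 = 0, c_2 = -2, c_3 = 3, c_4 = -2. Radius r = 2.
Part (a). Triangle bound: M_tri(r) = Σ_k |c_k| r^k
  = |3|·2^0 + |0|·2^1 + |-2|·2^2 + |3|·2^3 + |-2|·2^4
  = 3 + 0 + 8 + 24 + 32 = 67.
This bounds M(r) := max_{|z|=r} |p(z)| from above; equality holds iff all terms c_k z^k can be made to align in phase at a single z on |z|=r.
Part (b). At z = 2 (real, on the circle |z| = r):
  p(2) = (3)·2^0 + (0)·2^1 + (-2)·2^2 + (3)·2^3 + (-2)·2^4 = -13.
  |p(2)| = 13.
Check: |p(2)| = 13 ≤ 67 = M_tri(2). ✓ Equality does not hold at z = 2 (the coefficients have mixed signs, so the terms do not all align in phase there).

M_tri(2) = 67; |p(2)| = 13; equality at z=2: no.


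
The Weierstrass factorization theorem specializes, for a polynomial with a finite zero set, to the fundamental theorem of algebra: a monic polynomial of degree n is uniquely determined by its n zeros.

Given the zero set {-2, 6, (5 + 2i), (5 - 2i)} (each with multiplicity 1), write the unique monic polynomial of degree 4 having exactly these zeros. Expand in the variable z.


The polynomial is p(z) = ∏_{α ∈ S} (z − α), where S = {-2, 6, (5 + 2i), (5 - 2i)}.
Expanding the product yields: p(z) = z^4 -14·z^3 + 57·z^2 + 4·z -348.
Note conjugate pairs combine to real quadratics: (z − (5+2i))(z − (5−2i)) = z² − 10z + 29.
The resulting polynomial has degree 4 and real coefficients as required.

p(z) = z^4 -14·z^3 + 57·z^2 + 4·z -348.


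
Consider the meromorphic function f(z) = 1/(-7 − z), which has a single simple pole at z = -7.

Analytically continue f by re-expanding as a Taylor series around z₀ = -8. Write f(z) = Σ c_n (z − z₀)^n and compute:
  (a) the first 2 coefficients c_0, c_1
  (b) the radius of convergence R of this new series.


Let w = z − z₀, so z = z₀ + w.
Then -7 − z = -7 − (z₀ + w) = (-7 − z₀) − w = 1 − w.
f(z) = 1/(1 − w) = (1/(1)) · 1/(1 − w/(1)) = Σ_{n≥0} w^n / (1)^(n+1).
So c_n = 1/(1)^(n+1):
  c_0 = 1/(1)^1 = 1.
  c_1 = 1/(1)^2 = 1.
The series is valid for |w/d| < 1, i.e. |z − z₀| < |d|.
Radius of convergence: R = |-7 − z₀| = |1| = 1 (distance from z₀ to the singularity z = -7).

c_0 = 1, c_1 = 1; R = 1.


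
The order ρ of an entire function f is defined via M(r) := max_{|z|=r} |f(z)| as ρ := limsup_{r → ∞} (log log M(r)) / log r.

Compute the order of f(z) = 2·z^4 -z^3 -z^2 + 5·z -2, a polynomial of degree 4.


|f(z)| ≤ Σ|c_k|·r^k = O(r^4) as r → ∞. Polynomial growth is O(e^{r^ε}) for every ε > 0 (since r^4/e^{r^ε} → 0), so ρ ≤ ε for all ε > 0, i.e. ρ = 0. Every nonconstant polynomial has order 0.
Therefore ρ = 0.

Order ρ = 0.


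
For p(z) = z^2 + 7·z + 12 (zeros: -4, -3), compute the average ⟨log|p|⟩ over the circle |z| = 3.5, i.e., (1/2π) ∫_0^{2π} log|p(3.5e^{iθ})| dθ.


Zeros: -4, -3; r = 3.5.
Inside |z| < r: -3. Outside (|z| ≥ r): -4.
p(0) = 12, so log|p(0)| = log(12) = 2.4849.
Apply Jensen: I(r) = log|p(0)| + Σ_k log(r/|z_k|), summed over zeros inside |z| < r.
  log(r/|z_k|) for z_k = -3: log(3.5/3) = 0.1542
  Outside zeros (-4) contribute nothing to the Jensen sum.
Sum over inside zeros: 0.1542.
I(r) = log|p(0)| + (inside sum) = 2.4849 + 0.1542 = 2.6391.
Note: since some zeros are outside |z| ≤ r, the simplified n·log(r) form does NOT apply — only the inside zeros contribute.

I(r) ≈ 2.6391.


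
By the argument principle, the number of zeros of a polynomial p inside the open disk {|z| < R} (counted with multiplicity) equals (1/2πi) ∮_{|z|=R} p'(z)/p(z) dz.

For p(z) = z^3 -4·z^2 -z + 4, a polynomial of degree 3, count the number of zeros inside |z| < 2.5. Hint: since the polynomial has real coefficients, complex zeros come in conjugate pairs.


The zeros of p are: 1, 4, -1.
Their magnitudes are: 1, 4, 1.
Zeros with |z| < R = 2.5: 1, -1.
Count = 2.
By the argument principle, (1/2πi) ∮_{|z|=R} p'(z)/p(z) dz equals exactly this count.

Number of zeros inside |z| < 2.5: 2.


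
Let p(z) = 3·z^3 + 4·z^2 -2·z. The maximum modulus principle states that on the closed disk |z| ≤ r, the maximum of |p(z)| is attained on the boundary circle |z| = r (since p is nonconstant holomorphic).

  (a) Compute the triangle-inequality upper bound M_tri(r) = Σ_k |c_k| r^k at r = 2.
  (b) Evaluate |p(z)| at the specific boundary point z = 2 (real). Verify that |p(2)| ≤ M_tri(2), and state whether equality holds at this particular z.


Coefficients: c_0 = 0, c_1 = -2, c_2 = 4, c_3 = 3. Radius r = 2.
Part (a). Triangle bound: M_tri(r) = Σ_k |c_k| r^k
  = |0|·2^0 + |-2|·2^1 + |4|·2^2 + |3|·2^3
  = 0 + 4 + 16 + 24 = 44.
This bounds M(r) := max_{|z|=r} |p(z)| from above; equality holds iff all terms c_k z^k can be made to align in phase at a single z on |z|=r.
Part (b). At z = 2 (real, on the circle |z| = r):
  p(2) = (0)·2^0 + (-2)·2^1 + (4)·2^2 + (3)·2^3 = 36.
  |p(2)| = 36.
Check: |p(2)| = 36 ≤ 44 = M_tri(2). ✓ Equality does not hold at z = 2 (the coefficients have mixed signs, so the terms do not all align in phase there).

M_tri(2) = 44; |p(2)| = 36; equality at z=2: no.


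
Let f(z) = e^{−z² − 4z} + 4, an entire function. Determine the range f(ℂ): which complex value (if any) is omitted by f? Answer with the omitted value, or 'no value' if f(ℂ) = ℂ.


Little Picard bounds the complement of f(ℂ) to at most one point.
The exponent g(z) = −z² − 4z is a nonconstant polynomial, hence surjective onto ℂ. So e^{g(z)} takes every value in {e^w : w ∈ ℂ} = ℂ ∖ {0}. Adding 4 shifts the range to ℂ ∖ {4}. f omits exactly 4.

Omitted value: 4.


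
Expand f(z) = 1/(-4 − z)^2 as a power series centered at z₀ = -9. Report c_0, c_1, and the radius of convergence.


Let w = z − z₀, so z = z₀ + w.
Then -4 − z = -4 − (z₀ + w) = (-4 − z₀) − w = 5 − w.
f(z) = 1/(5 − w)^2 = (1/(5)^2) · (1 − w/(5))^{−2}.
By the binomial series (1−u)^{−2} = Σ_{n≥0} C(n+1, 1) u^n for |u|<1, with u = w/(5):
  c_n = C(n+1, 1) / (5)^(n+2).
  c_0 = 1/(5)^2 = 1/25.
  c_1 = 2/(5)^3 = 2/125.
The series is valid for |w/d| < 1, i.e. |z − z₀| < |d|.
Radius of convergence: R = |-4 − z₀| = |5| = 5 (distance from z₀ to the singularity z = -4).

c_0 = 1/25, c_1 = 2/125; R = 5.


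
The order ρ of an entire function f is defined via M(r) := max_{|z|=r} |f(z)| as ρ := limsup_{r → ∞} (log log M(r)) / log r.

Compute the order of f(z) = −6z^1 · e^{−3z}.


M(r) = max_{|z|=r} |-6|·|z|^1·|e^{−3z}| = 6·r^1 · e^{3r^1} (the factors attain their maxima compatibly on |z|=r). Then log M(r) = log 6 + 1·log r + 3r^1, dominated by the last term, so log log M(r) ~ 1·log r. The polynomial factor -6z^1 contributes only a log r term and does not affect the order. ρ = 1.
Therefore ρ = 1.

Order ρ = 1.


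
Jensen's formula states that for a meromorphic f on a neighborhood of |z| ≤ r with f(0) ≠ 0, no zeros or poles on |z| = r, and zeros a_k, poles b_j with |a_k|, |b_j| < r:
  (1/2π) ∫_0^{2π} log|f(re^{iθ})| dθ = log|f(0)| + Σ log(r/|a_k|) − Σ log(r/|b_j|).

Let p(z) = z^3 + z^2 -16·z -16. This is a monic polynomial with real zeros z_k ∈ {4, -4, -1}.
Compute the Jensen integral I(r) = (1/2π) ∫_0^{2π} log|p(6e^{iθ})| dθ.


Zeros: -4, -1, 4; r = 6.
Inside |z| < r: -4, -1, 4. Outside (|z| ≥ r): ∅.
p(0) = -16, so log|p(0)| = log(16) = 2.7726.
Apply Jensen: I(r) = log|p(0)| + Σ_k log(r/|z_k|), summed over zeros inside |z| < r.
  log(r/|z_k|) for z_k = 4: log(6/4) = 0.4055
  log(r/|z_k|) for z_k = -4: log(6/4) = 0.4055
  log(r/|z_k|) for z_k = -1: log(6/1) = 1.7918
Sum over inside zeros: 2.6027.
I(r) = log|p(0)| + (inside sum) = 2.7726 + 2.6027 = 5.3753.
Closed form (all zeros inside, monic): I(r) = n·log(r) = 3·log(6) = 5.3753. ✓

I(r) ≈ 5.3753.


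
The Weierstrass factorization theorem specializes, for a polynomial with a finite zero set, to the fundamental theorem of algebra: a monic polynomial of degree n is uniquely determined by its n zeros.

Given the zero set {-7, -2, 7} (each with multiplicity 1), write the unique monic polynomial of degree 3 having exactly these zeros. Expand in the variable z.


The polynomial is p(z) = ∏_{α ∈ S} (z − α), where S = {-7, -2, 7}.
Expanding the product yields: p(z) = z^3 + 2·z^2 -49·z -98.
The resulting polynomial has degree 3 and real coefficients as required.

p(z) = z^3 + 2·z^2 -49·z -98.


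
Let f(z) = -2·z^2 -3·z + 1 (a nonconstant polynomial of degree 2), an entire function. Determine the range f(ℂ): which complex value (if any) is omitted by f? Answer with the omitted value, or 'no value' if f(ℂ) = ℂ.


Little Picard bounds the complement of f(ℂ) to at most one point.
For every w ∈ ℂ, the equation p(z) − w = 0 is a nonconstant polynomial in z and hence has at least one root by the fundamental theorem of algebra. So p is surjective onto ℂ, omitting no value.

Omitted value: no value.


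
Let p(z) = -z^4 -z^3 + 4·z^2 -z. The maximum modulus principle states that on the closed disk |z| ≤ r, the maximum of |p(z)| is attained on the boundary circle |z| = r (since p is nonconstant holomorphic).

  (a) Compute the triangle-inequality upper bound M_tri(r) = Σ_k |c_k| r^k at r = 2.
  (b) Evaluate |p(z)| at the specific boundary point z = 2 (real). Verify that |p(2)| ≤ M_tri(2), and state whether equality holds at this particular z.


Coefficients: c_0 = 0, c_1 = -1, c_2 = 4, c_3 = -1, c_4 = -1. Radius r = 2.
Part (a). Triangle bound: M_tri(r) = Σ_k |c_k| r^k
  = |0|·2^0 + |-1|·2^1 + |4|·2^2 + |-1|·2^3 + |-1|·2^4
  = 0 + 2 + 16 + 8 + 16 = 42.
This bounds M(r) := max_{|z|=r} |p(z)| from above; equality holds iff all terms c_k z^k can be made to align in phase at a single z on |z|=r.
Part (b). At z = 2 (real, on the circle |z| = r):
  p(2) = (0)·2^0 + (-1)·2^1 + (4)·2^2 + (-1)·2^3 + (-1)·2^4 = -10.
  |p(2)| = 10.
Check: |p(2)| = 10 ≤ 42 = M_tri(2). ✓ Equality does not hold at z = 2 (the coefficients have mixed signs, so the terms do not all align in phase there).

M_tri(2) = 42; |p(2)| = 10; equality at z=2: no.


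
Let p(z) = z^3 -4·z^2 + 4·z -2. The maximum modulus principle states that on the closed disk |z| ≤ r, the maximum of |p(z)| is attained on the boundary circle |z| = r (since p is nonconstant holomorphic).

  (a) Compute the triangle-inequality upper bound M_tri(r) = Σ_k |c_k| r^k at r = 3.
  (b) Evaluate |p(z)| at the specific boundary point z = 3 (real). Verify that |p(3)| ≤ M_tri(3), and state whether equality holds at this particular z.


Coefficients: c_0 = -2, c_1 = 4, c_2 = -4, c_3 = 1. Radius r = 3.
Part (a). Triangle bound: M_tri(r) = Σ_k |c_k| r^k
  = |-2|·3^0 + |4|·3^1 + |-4|·3^2 + |1|·3^3
  = 2 + 12 + 36 + 27 = 77.
This bounds M(r) := max_{|z|=r} |p(z)| from above; equality holds iff all terms c_k z^k can be made to align in phase at a single z on |z|=r.
Part (b). At z = 3 (real, on the circle |z| = r):
  p(3) = (-2)·3^0 + (4)·3^1 + (-4)·3^2 + (1)·3^3 = 1.
  |p(3)| = 1.
Check: |p(3)| = 1 ≤ 77 = M_tri(3). ✓ Equality does not hold at z = 3 (the coefficients have mixed signs, so the terms do not all align in phase there).

M_tri(3) = 77; |p(3)| = 1; equality at z=3: no.


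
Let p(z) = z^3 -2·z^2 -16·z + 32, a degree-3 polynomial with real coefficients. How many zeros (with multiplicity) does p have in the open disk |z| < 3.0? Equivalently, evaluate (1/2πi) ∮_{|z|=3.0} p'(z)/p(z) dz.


The zeros of p are: 4, -4, 2.
Their magnitudes are: 4, 4, 2.
Zeros with |z| < R = 3.0: 2.
Count = 1.
By the argument principle, (1/2πi) ∮_{|z|=R} p'(z)/p(z) dz equals exactly this count.

Number of zeros inside |z| < 3.0: 1.


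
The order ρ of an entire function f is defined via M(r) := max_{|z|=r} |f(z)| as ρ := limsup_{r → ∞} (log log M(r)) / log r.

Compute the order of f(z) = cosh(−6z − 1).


cosh(w) is a linear combination of e^{iw} and e^{−iw} (or e^w, e^{−w} in the hyperbolic case), so |cosh(w)| ≤ e^{|w|}. With w = −6z − 1, |w| ≤ 6|z| + 1 = 6r + 1 on |z| = r, giving M(r) ≤ e^{6r + 1}, so ρ ≤ 1. On a suitable ray (z = it for sin/cos; z = t for sinh/cosh, t real → ∞), |cosh(−6z − 1)| grows like e^{6|t|}/2, so ρ ≥ 1. Hence ρ = 1.
Therefore ρ = 1.

Order ρ = 1.


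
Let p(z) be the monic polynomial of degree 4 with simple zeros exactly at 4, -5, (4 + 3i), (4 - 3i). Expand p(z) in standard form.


The polynomial is p(z) = ∏_{α ∈ S} (z − α), where S = {4, -5, (4 + 3i), (4 - 3i)}.
Expanding the product yields: p(z) = z^4 -7·z^3 -3·z^2 + 185·z -500.
Note conjugate pairs combine to real quadratics: (z − (4+3i))(z − (4−3i)) = z² − 8z + 25.
The resulting polynomial has degree 4 and real coefficients as required.

p(z) = z^4 -7·z^3 -3·z^2 + 185·z -500.


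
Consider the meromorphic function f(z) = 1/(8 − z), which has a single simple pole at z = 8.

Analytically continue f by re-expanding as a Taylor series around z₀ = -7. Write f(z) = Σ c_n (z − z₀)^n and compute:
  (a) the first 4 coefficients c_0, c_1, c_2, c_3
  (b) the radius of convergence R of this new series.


Let w = z − z₀, so z = z₀ + w.
Then 8 − z = 8 − (z₀ + w) = (8 − z₀) − w = 15 − w.
f(z) = 1/(15 − w) = (1/(15)) · 1/(1 − w/(15)) = Σ_{n≥0} w^n / (15)^(n+1).
So c_n = 1/(15)^(n+1):
  c_0 = 1/(15)^1 = 1/15.
  c_1 = 1/(15)^2 = 1/225.
  c_2 = 1/(15)^3 = 1/3375.
  c_3 = 1/(15)^4 = 1/50625.
The series is valid for |w/d| < 1, i.e. |z − z₀| < |d|.
Radius of convergence: R = |8 − z₀| = |15| = 15 (distance from z₀ to the singularity z = 8).

c_0 = 1/15, c_1 = 1/225, c_2 = 1/3375, c_3 = 1/50625; R = 15.


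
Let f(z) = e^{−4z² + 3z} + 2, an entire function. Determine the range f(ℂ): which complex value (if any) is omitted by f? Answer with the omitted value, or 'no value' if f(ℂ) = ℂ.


Little Picard bounds the complement of f(ℂ) to at most one point.
The exponent g(z) = −4z² + 3z is a nonconstant polynomial, hence surjective onto ℂ. So e^{g(z)} takes every value in {e^w : w ∈ ℂ} = ℂ ∖ {0}. Adding 2 shifts the range to ℂ ∖ {2}. f omits exactly 2.

Omitted value: 2.


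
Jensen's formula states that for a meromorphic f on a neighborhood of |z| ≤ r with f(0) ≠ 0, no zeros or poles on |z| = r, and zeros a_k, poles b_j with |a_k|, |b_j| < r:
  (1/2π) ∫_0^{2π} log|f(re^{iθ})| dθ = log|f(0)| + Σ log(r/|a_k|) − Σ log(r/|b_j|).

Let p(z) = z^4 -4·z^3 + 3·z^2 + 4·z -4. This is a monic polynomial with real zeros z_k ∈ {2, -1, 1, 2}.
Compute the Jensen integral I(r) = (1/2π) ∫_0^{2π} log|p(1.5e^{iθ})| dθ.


Zeros: -1, 1, 2, 2; r = 1.5.
Inside |z| < r: -1, 1. Outside (|z| ≥ r): 2, 2.
p(0) = -4, so log|p(0)| = log(4) = 1.3863.
Apply Jensen: I(r) = log|p(0)| + Σ_k log(r/|z_k|), summed over zeros inside |z| < r.
  log(r/|z_k|) for z_k = -1: log(1.5/1) = 0.4055
  log(r/|z_k|) for z_k = 1: log(1.5/1) = 0.4055
  Outside zeros (2, 2) contribute nothing to the Jensen sum.
Sum over inside zeros: 0.8109.
I(r) = log|p(0)| + (inside sum) = 1.3863 + 0.8109 = 2.1972.
Note: since some zeros are outside |z| ≤ r, the simplified n·log(r) form does NOT apply — only the inside zeros contribute.

I(r) ≈ 2.1972.
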